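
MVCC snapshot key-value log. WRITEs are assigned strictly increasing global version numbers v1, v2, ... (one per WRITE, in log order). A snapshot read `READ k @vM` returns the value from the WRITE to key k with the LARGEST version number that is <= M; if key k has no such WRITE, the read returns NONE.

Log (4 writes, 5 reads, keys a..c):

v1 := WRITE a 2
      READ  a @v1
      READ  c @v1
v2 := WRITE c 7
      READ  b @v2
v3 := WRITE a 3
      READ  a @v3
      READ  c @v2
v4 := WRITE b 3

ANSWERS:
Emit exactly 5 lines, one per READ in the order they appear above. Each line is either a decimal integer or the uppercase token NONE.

Answer: 2
NONE
NONE
3
7

Derivation:
v1: WRITE a=2  (a history now [(1, 2)])
READ a @v1: history=[(1, 2)] -> pick v1 -> 2
READ c @v1: history=[] -> no version <= 1 -> NONE
v2: WRITE c=7  (c history now [(2, 7)])
READ b @v2: history=[] -> no version <= 2 -> NONE
v3: WRITE a=3  (a history now [(1, 2), (3, 3)])
READ a @v3: history=[(1, 2), (3, 3)] -> pick v3 -> 3
READ c @v2: history=[(2, 7)] -> pick v2 -> 7
v4: WRITE b=3  (b history now [(4, 3)])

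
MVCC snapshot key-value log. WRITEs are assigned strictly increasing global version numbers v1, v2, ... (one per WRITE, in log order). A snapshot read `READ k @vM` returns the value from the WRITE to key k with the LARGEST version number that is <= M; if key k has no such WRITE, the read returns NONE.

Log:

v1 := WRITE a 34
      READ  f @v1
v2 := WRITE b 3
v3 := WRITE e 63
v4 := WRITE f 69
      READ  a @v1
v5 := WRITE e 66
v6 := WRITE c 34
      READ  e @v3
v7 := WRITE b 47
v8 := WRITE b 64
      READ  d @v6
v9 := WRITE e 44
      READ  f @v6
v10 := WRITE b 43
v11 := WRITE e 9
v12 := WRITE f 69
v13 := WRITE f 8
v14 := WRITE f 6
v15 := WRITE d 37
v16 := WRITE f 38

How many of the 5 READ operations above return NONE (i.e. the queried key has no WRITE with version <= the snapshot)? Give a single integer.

v1: WRITE a=34  (a history now [(1, 34)])
READ f @v1: history=[] -> no version <= 1 -> NONE
v2: WRITE b=3  (b history now [(2, 3)])
v3: WRITE e=63  (e history now [(3, 63)])
v4: WRITE f=69  (f history now [(4, 69)])
READ a @v1: history=[(1, 34)] -> pick v1 -> 34
v5: WRITE e=66  (e history now [(3, 63), (5, 66)])
v6: WRITE c=34  (c history now [(6, 34)])
READ e @v3: history=[(3, 63), (5, 66)] -> pick v3 -> 63
v7: WRITE b=47  (b history now [(2, 3), (7, 47)])
v8: WRITE b=64  (b history now [(2, 3), (7, 47), (8, 64)])
READ d @v6: history=[] -> no version <= 6 -> NONE
v9: WRITE e=44  (e history now [(3, 63), (5, 66), (9, 44)])
READ f @v6: history=[(4, 69)] -> pick v4 -> 69
v10: WRITE b=43  (b history now [(2, 3), (7, 47), (8, 64), (10, 43)])
v11: WRITE e=9  (e history now [(3, 63), (5, 66), (9, 44), (11, 9)])
v12: WRITE f=69  (f history now [(4, 69), (12, 69)])
v13: WRITE f=8  (f history now [(4, 69), (12, 69), (13, 8)])
v14: WRITE f=6  (f history now [(4, 69), (12, 69), (13, 8), (14, 6)])
v15: WRITE d=37  (d history now [(15, 37)])
v16: WRITE f=38  (f history now [(4, 69), (12, 69), (13, 8), (14, 6), (16, 38)])
Read results in order: ['NONE', '34', '63', 'NONE', '69']
NONE count = 2

Answer: 2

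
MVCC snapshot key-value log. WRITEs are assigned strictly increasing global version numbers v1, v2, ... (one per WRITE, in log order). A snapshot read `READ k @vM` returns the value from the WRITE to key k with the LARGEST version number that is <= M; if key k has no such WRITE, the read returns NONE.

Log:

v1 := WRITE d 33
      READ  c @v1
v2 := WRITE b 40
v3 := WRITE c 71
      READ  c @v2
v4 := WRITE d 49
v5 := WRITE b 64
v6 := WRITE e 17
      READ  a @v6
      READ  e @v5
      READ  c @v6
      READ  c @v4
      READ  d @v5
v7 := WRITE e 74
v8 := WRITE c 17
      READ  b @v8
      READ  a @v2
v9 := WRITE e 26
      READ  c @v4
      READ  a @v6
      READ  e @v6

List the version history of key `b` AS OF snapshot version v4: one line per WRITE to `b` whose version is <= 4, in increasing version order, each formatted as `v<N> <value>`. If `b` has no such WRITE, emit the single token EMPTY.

Answer: v2 40

Derivation:
Scan writes for key=b with version <= 4:
  v1 WRITE d 33 -> skip
  v2 WRITE b 40 -> keep
  v3 WRITE c 71 -> skip
  v4 WRITE d 49 -> skip
  v5 WRITE b 64 -> drop (> snap)
  v6 WRITE e 17 -> skip
  v7 WRITE e 74 -> skip
  v8 WRITE c 17 -> skip
  v9 WRITE e 26 -> skip
Collected: [(2, 40)]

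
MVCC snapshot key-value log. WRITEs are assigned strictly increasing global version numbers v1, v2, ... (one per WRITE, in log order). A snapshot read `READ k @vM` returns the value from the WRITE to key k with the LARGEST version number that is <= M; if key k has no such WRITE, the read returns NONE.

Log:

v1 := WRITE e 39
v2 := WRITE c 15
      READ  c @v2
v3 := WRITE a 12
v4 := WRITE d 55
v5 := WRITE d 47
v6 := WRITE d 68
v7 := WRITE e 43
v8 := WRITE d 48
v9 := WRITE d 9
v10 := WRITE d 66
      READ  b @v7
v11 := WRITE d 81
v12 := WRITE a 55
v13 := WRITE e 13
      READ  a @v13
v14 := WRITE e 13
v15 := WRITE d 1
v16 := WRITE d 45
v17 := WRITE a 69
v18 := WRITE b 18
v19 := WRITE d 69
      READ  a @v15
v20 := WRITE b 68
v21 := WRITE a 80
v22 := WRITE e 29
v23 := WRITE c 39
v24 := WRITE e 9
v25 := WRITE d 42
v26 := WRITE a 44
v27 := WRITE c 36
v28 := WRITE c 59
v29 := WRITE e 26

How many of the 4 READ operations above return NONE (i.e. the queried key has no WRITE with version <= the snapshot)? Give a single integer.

v1: WRITE e=39  (e history now [(1, 39)])
v2: WRITE c=15  (c history now [(2, 15)])
READ c @v2: history=[(2, 15)] -> pick v2 -> 15
v3: WRITE a=12  (a history now [(3, 12)])
v4: WRITE d=55  (d history now [(4, 55)])
v5: WRITE d=47  (d history now [(4, 55), (5, 47)])
v6: WRITE d=68  (d history now [(4, 55), (5, 47), (6, 68)])
v7: WRITE e=43  (e history now [(1, 39), (7, 43)])
v8: WRITE d=48  (d history now [(4, 55), (5, 47), (6, 68), (8, 48)])
v9: WRITE d=9  (d history now [(4, 55), (5, 47), (6, 68), (8, 48), (9, 9)])
v10: WRITE d=66  (d history now [(4, 55), (5, 47), (6, 68), (8, 48), (9, 9), (10, 66)])
READ b @v7: history=[] -> no version <= 7 -> NONE
v11: WRITE d=81  (d history now [(4, 55), (5, 47), (6, 68), (8, 48), (9, 9), (10, 66), (11, 81)])
v12: WRITE a=55  (a history now [(3, 12), (12, 55)])
v13: WRITE e=13  (e history now [(1, 39), (7, 43), (13, 13)])
READ a @v13: history=[(3, 12), (12, 55)] -> pick v12 -> 55
v14: WRITE e=13  (e history now [(1, 39), (7, 43), (13, 13), (14, 13)])
v15: WRITE d=1  (d history now [(4, 55), (5, 47), (6, 68), (8, 48), (9, 9), (10, 66), (11, 81), (15, 1)])
v16: WRITE d=45  (d history now [(4, 55), (5, 47), (6, 68), (8, 48), (9, 9), (10, 66), (11, 81), (15, 1), (16, 45)])
v17: WRITE a=69  (a history now [(3, 12), (12, 55), (17, 69)])
v18: WRITE b=18  (b history now [(18, 18)])
v19: WRITE d=69  (d history now [(4, 55), (5, 47), (6, 68), (8, 48), (9, 9), (10, 66), (11, 81), (15, 1), (16, 45), (19, 69)])
READ a @v15: history=[(3, 12), (12, 55), (17, 69)] -> pick v12 -> 55
v20: WRITE b=68  (b history now [(18, 18), (20, 68)])
v21: WRITE a=80  (a history now [(3, 12), (12, 55), (17, 69), (21, 80)])
v22: WRITE e=29  (e history now [(1, 39), (7, 43), (13, 13), (14, 13), (22, 29)])
v23: WRITE c=39  (c history now [(2, 15), (23, 39)])
v24: WRITE e=9  (e history now [(1, 39), (7, 43), (13, 13), (14, 13), (22, 29), (24, 9)])
v25: WRITE d=42  (d history now [(4, 55), (5, 47), (6, 68), (8, 48), (9, 9), (10, 66), (11, 81), (15, 1), (16, 45), (19, 69), (25, 42)])
v26: WRITE a=44  (a history now [(3, 12), (12, 55), (17, 69), (21, 80), (26, 44)])
v27: WRITE c=36  (c history now [(2, 15), (23, 39), (27, 36)])
v28: WRITE c=59  (c history now [(2, 15), (23, 39), (27, 36), (28, 59)])
v29: WRITE e=26  (e history now [(1, 39), (7, 43), (13, 13), (14, 13), (22, 29), (24, 9), (29, 26)])
Read results in order: ['15', 'NONE', '55', '55']
NONE count = 1

Answer: 1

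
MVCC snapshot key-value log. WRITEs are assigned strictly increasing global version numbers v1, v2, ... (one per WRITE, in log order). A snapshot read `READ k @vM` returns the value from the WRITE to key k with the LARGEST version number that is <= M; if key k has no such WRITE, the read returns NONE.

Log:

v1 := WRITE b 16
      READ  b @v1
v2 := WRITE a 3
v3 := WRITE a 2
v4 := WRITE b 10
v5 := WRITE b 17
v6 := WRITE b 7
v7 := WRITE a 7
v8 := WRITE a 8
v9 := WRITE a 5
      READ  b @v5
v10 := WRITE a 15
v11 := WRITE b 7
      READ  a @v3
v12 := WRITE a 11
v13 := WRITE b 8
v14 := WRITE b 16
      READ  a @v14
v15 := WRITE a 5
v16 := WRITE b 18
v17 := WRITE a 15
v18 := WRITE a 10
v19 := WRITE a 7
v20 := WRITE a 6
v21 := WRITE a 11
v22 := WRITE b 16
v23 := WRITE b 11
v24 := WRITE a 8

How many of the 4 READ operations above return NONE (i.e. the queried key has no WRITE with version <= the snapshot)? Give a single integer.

Answer: 0

Derivation:
v1: WRITE b=16  (b history now [(1, 16)])
READ b @v1: history=[(1, 16)] -> pick v1 -> 16
v2: WRITE a=3  (a history now [(2, 3)])
v3: WRITE a=2  (a history now [(2, 3), (3, 2)])
v4: WRITE b=10  (b history now [(1, 16), (4, 10)])
v5: WRITE b=17  (b history now [(1, 16), (4, 10), (5, 17)])
v6: WRITE b=7  (b history now [(1, 16), (4, 10), (5, 17), (6, 7)])
v7: WRITE a=7  (a history now [(2, 3), (3, 2), (7, 7)])
v8: WRITE a=8  (a history now [(2, 3), (3, 2), (7, 7), (8, 8)])
v9: WRITE a=5  (a history now [(2, 3), (3, 2), (7, 7), (8, 8), (9, 5)])
READ b @v5: history=[(1, 16), (4, 10), (5, 17), (6, 7)] -> pick v5 -> 17
v10: WRITE a=15  (a history now [(2, 3), (3, 2), (7, 7), (8, 8), (9, 5), (10, 15)])
v11: WRITE b=7  (b history now [(1, 16), (4, 10), (5, 17), (6, 7), (11, 7)])
READ a @v3: history=[(2, 3), (3, 2), (7, 7), (8, 8), (9, 5), (10, 15)] -> pick v3 -> 2
v12: WRITE a=11  (a history now [(2, 3), (3, 2), (7, 7), (8, 8), (9, 5), (10, 15), (12, 11)])
v13: WRITE b=8  (b history now [(1, 16), (4, 10), (5, 17), (6, 7), (11, 7), (13, 8)])
v14: WRITE b=16  (b history now [(1, 16), (4, 10), (5, 17), (6, 7), (11, 7), (13, 8), (14, 16)])
READ a @v14: history=[(2, 3), (3, 2), (7, 7), (8, 8), (9, 5), (10, 15), (12, 11)] -> pick v12 -> 11
v15: WRITE a=5  (a history now [(2, 3), (3, 2), (7, 7), (8, 8), (9, 5), (10, 15), (12, 11), (15, 5)])
v16: WRITE b=18  (b history now [(1, 16), (4, 10), (5, 17), (6, 7), (11, 7), (13, 8), (14, 16), (16, 18)])
v17: WRITE a=15  (a history now [(2, 3), (3, 2), (7, 7), (8, 8), (9, 5), (10, 15), (12, 11), (15, 5), (17, 15)])
v18: WRITE a=10  (a history now [(2, 3), (3, 2), (7, 7), (8, 8), (9, 5), (10, 15), (12, 11), (15, 5), (17, 15), (18, 10)])
v19: WRITE a=7  (a history now [(2, 3), (3, 2), (7, 7), (8, 8), (9, 5), (10, 15), (12, 11), (15, 5), (17, 15), (18, 10), (19, 7)])
v20: WRITE a=6  (a history now [(2, 3), (3, 2), (7, 7), (8, 8), (9, 5), (10, 15), (12, 11), (15, 5), (17, 15), (18, 10), (19, 7), (20, 6)])
v21: WRITE a=11  (a history now [(2, 3), (3, 2), (7, 7), (8, 8), (9, 5), (10, 15), (12, 11), (15, 5), (17, 15), (18, 10), (19, 7), (20, 6), (21, 11)])
v22: WRITE b=16  (b history now [(1, 16), (4, 10), (5, 17), (6, 7), (11, 7), (13, 8), (14, 16), (16, 18), (22, 16)])
v23: WRITE b=11  (b history now [(1, 16), (4, 10), (5, 17), (6, 7), (11, 7), (13, 8), (14, 16), (16, 18), (22, 16), (23, 11)])
v24: WRITE a=8  (a history now [(2, 3), (3, 2), (7, 7), (8, 8), (9, 5), (10, 15), (12, 11), (15, 5), (17, 15), (18, 10), (19, 7), (20, 6), (21, 11), (24, 8)])
Read results in order: ['16', '17', '2', '11']
NONE count = 0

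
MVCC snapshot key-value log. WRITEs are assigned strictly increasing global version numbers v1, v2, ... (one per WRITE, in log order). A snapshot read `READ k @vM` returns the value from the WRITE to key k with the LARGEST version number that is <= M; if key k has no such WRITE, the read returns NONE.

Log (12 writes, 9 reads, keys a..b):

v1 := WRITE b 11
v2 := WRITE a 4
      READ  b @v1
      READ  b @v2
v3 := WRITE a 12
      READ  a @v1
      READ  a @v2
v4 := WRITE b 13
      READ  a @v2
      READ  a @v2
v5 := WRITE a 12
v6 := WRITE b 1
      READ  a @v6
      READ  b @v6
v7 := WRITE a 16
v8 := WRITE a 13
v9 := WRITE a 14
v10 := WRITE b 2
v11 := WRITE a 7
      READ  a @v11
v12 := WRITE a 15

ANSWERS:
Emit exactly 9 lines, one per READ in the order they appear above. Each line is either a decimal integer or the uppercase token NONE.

Answer: 11
11
NONE
4
4
4
12
1
7

Derivation:
v1: WRITE b=11  (b history now [(1, 11)])
v2: WRITE a=4  (a history now [(2, 4)])
READ b @v1: history=[(1, 11)] -> pick v1 -> 11
READ b @v2: history=[(1, 11)] -> pick v1 -> 11
v3: WRITE a=12  (a history now [(2, 4), (3, 12)])
READ a @v1: history=[(2, 4), (3, 12)] -> no version <= 1 -> NONE
READ a @v2: history=[(2, 4), (3, 12)] -> pick v2 -> 4
v4: WRITE b=13  (b history now [(1, 11), (4, 13)])
READ a @v2: history=[(2, 4), (3, 12)] -> pick v2 -> 4
READ a @v2: history=[(2, 4), (3, 12)] -> pick v2 -> 4
v5: WRITE a=12  (a history now [(2, 4), (3, 12), (5, 12)])
v6: WRITE b=1  (b history now [(1, 11), (4, 13), (6, 1)])
READ a @v6: history=[(2, 4), (3, 12), (5, 12)] -> pick v5 -> 12
READ b @v6: history=[(1, 11), (4, 13), (6, 1)] -> pick v6 -> 1
v7: WRITE a=16  (a history now [(2, 4), (3, 12), (5, 12), (7, 16)])
v8: WRITE a=13  (a history now [(2, 4), (3, 12), (5, 12), (7, 16), (8, 13)])
v9: WRITE a=14  (a history now [(2, 4), (3, 12), (5, 12), (7, 16), (8, 13), (9, 14)])
v10: WRITE b=2  (b history now [(1, 11), (4, 13), (6, 1), (10, 2)])
v11: WRITE a=7  (a history now [(2, 4), (3, 12), (5, 12), (7, 16), (8, 13), (9, 14), (11, 7)])
READ a @v11: history=[(2, 4), (3, 12), (5, 12), (7, 16), (8, 13), (9, 14), (11, 7)] -> pick v11 -> 7
v12: WRITE a=15  (a history now [(2, 4), (3, 12), (5, 12), (7, 16), (8, 13), (9, 14), (11, 7), (12, 15)])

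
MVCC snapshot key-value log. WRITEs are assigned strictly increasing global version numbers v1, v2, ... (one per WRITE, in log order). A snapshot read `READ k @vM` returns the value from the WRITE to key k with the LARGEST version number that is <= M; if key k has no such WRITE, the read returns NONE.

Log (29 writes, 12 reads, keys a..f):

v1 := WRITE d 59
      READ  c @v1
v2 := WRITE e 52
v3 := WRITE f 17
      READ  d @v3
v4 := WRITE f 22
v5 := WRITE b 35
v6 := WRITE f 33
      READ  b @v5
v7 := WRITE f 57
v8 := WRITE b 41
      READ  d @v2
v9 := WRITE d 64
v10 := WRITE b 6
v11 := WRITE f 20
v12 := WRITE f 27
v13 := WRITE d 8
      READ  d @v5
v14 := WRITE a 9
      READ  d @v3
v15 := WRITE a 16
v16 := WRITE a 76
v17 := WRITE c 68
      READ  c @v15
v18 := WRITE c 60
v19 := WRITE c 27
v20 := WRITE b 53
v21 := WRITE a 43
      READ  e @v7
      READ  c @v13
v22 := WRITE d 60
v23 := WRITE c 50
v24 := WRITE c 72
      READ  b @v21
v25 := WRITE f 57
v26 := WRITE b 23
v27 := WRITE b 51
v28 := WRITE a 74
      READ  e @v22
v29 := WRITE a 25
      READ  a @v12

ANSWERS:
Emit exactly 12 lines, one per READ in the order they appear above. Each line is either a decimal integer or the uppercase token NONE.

v1: WRITE d=59  (d history now [(1, 59)])
READ c @v1: history=[] -> no version <= 1 -> NONE
v2: WRITE e=52  (e history now [(2, 52)])
v3: WRITE f=17  (f history now [(3, 17)])
READ d @v3: history=[(1, 59)] -> pick v1 -> 59
v4: WRITE f=22  (f history now [(3, 17), (4, 22)])
v5: WRITE b=35  (b history now [(5, 35)])
v6: WRITE f=33  (f history now [(3, 17), (4, 22), (6, 33)])
READ b @v5: history=[(5, 35)] -> pick v5 -> 35
v7: WRITE f=57  (f history now [(3, 17), (4, 22), (6, 33), (7, 57)])
v8: WRITE b=41  (b history now [(5, 35), (8, 41)])
READ d @v2: history=[(1, 59)] -> pick v1 -> 59
v9: WRITE d=64  (d history now [(1, 59), (9, 64)])
v10: WRITE b=6  (b history now [(5, 35), (8, 41), (10, 6)])
v11: WRITE f=20  (f history now [(3, 17), (4, 22), (6, 33), (7, 57), (11, 20)])
v12: WRITE f=27  (f history now [(3, 17), (4, 22), (6, 33), (7, 57), (11, 20), (12, 27)])
v13: WRITE d=8  (d history now [(1, 59), (9, 64), (13, 8)])
READ d @v5: history=[(1, 59), (9, 64), (13, 8)] -> pick v1 -> 59
v14: WRITE a=9  (a history now [(14, 9)])
READ d @v3: history=[(1, 59), (9, 64), (13, 8)] -> pick v1 -> 59
v15: WRITE a=16  (a history now [(14, 9), (15, 16)])
v16: WRITE a=76  (a history now [(14, 9), (15, 16), (16, 76)])
v17: WRITE c=68  (c history now [(17, 68)])
READ c @v15: history=[(17, 68)] -> no version <= 15 -> NONE
v18: WRITE c=60  (c history now [(17, 68), (18, 60)])
v19: WRITE c=27  (c history now [(17, 68), (18, 60), (19, 27)])
v20: WRITE b=53  (b history now [(5, 35), (8, 41), (10, 6), (20, 53)])
v21: WRITE a=43  (a history now [(14, 9), (15, 16), (16, 76), (21, 43)])
READ e @v7: history=[(2, 52)] -> pick v2 -> 52
READ c @v13: history=[(17, 68), (18, 60), (19, 27)] -> no version <= 13 -> NONE
v22: WRITE d=60  (d history now [(1, 59), (9, 64), (13, 8), (22, 60)])
v23: WRITE c=50  (c history now [(17, 68), (18, 60), (19, 27), (23, 50)])
v24: WRITE c=72  (c history now [(17, 68), (18, 60), (19, 27), (23, 50), (24, 72)])
READ b @v21: history=[(5, 35), (8, 41), (10, 6), (20, 53)] -> pick v20 -> 53
v25: WRITE f=57  (f history now [(3, 17), (4, 22), (6, 33), (7, 57), (11, 20), (12, 27), (25, 57)])
v26: WRITE b=23  (b history now [(5, 35), (8, 41), (10, 6), (20, 53), (26, 23)])
v27: WRITE b=51  (b history now [(5, 35), (8, 41), (10, 6), (20, 53), (26, 23), (27, 51)])
v28: WRITE a=74  (a history now [(14, 9), (15, 16), (16, 76), (21, 43), (28, 74)])
READ e @v22: history=[(2, 52)] -> pick v2 -> 52
v29: WRITE a=25  (a history now [(14, 9), (15, 16), (16, 76), (21, 43), (28, 74), (29, 25)])
READ a @v12: history=[(14, 9), (15, 16), (16, 76), (21, 43), (28, 74), (29, 25)] -> no version <= 12 -> NONE

Answer: NONE
59
35
59
59
59
NONE
52
NONE
53
52
NONE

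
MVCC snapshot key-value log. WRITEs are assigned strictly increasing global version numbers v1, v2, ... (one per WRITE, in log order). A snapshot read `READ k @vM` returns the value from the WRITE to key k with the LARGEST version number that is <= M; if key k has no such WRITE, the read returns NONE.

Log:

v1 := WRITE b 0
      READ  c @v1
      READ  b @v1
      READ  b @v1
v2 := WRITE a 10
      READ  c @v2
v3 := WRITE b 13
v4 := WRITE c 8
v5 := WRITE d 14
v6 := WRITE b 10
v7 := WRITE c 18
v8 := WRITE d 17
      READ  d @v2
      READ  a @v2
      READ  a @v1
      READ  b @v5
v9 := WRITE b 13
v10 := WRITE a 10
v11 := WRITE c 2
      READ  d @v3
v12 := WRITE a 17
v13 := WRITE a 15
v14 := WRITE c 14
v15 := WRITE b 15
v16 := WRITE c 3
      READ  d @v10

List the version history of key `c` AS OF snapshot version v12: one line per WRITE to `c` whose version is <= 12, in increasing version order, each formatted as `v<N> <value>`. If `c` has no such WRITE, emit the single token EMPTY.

Scan writes for key=c with version <= 12:
  v1 WRITE b 0 -> skip
  v2 WRITE a 10 -> skip
  v3 WRITE b 13 -> skip
  v4 WRITE c 8 -> keep
  v5 WRITE d 14 -> skip
  v6 WRITE b 10 -> skip
  v7 WRITE c 18 -> keep
  v8 WRITE d 17 -> skip
  v9 WRITE b 13 -> skip
  v10 WRITE a 10 -> skip
  v11 WRITE c 2 -> keep
  v12 WRITE a 17 -> skip
  v13 WRITE a 15 -> skip
  v14 WRITE c 14 -> drop (> snap)
  v15 WRITE b 15 -> skip
  v16 WRITE c 3 -> drop (> snap)
Collected: [(4, 8), (7, 18), (11, 2)]

Answer: v4 8
v7 18
v11 2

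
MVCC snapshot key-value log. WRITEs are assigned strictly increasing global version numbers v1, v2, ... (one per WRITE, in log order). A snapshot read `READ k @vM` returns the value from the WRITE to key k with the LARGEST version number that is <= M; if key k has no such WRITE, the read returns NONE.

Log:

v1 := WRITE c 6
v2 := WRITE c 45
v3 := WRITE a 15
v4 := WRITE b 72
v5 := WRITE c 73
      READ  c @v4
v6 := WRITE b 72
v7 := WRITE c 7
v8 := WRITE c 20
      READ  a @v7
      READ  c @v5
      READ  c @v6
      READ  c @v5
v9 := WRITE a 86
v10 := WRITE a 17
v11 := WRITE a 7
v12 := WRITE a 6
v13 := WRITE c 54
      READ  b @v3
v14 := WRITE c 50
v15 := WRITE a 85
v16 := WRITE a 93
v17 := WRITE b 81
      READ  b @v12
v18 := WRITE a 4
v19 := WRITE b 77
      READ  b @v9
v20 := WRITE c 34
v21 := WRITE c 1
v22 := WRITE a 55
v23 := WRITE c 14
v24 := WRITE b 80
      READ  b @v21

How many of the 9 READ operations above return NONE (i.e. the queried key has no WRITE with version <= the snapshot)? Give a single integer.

v1: WRITE c=6  (c history now [(1, 6)])
v2: WRITE c=45  (c history now [(1, 6), (2, 45)])
v3: WRITE a=15  (a history now [(3, 15)])
v4: WRITE b=72  (b history now [(4, 72)])
v5: WRITE c=73  (c history now [(1, 6), (2, 45), (5, 73)])
READ c @v4: history=[(1, 6), (2, 45), (5, 73)] -> pick v2 -> 45
v6: WRITE b=72  (b history now [(4, 72), (6, 72)])
v7: WRITE c=7  (c history now [(1, 6), (2, 45), (5, 73), (7, 7)])
v8: WRITE c=20  (c history now [(1, 6), (2, 45), (5, 73), (7, 7), (8, 20)])
READ a @v7: history=[(3, 15)] -> pick v3 -> 15
READ c @v5: history=[(1, 6), (2, 45), (5, 73), (7, 7), (8, 20)] -> pick v5 -> 73
READ c @v6: history=[(1, 6), (2, 45), (5, 73), (7, 7), (8, 20)] -> pick v5 -> 73
READ c @v5: history=[(1, 6), (2, 45), (5, 73), (7, 7), (8, 20)] -> pick v5 -> 73
v9: WRITE a=86  (a history now [(3, 15), (9, 86)])
v10: WRITE a=17  (a history now [(3, 15), (9, 86), (10, 17)])
v11: WRITE a=7  (a history now [(3, 15), (9, 86), (10, 17), (11, 7)])
v12: WRITE a=6  (a history now [(3, 15), (9, 86), (10, 17), (11, 7), (12, 6)])
v13: WRITE c=54  (c history now [(1, 6), (2, 45), (5, 73), (7, 7), (8, 20), (13, 54)])
READ b @v3: history=[(4, 72), (6, 72)] -> no version <= 3 -> NONE
v14: WRITE c=50  (c history now [(1, 6), (2, 45), (5, 73), (7, 7), (8, 20), (13, 54), (14, 50)])
v15: WRITE a=85  (a history now [(3, 15), (9, 86), (10, 17), (11, 7), (12, 6), (15, 85)])
v16: WRITE a=93  (a history now [(3, 15), (9, 86), (10, 17), (11, 7), (12, 6), (15, 85), (16, 93)])
v17: WRITE b=81  (b history now [(4, 72), (6, 72), (17, 81)])
READ b @v12: history=[(4, 72), (6, 72), (17, 81)] -> pick v6 -> 72
v18: WRITE a=4  (a history now [(3, 15), (9, 86), (10, 17), (11, 7), (12, 6), (15, 85), (16, 93), (18, 4)])
v19: WRITE b=77  (b history now [(4, 72), (6, 72), (17, 81), (19, 77)])
READ b @v9: history=[(4, 72), (6, 72), (17, 81), (19, 77)] -> pick v6 -> 72
v20: WRITE c=34  (c history now [(1, 6), (2, 45), (5, 73), (7, 7), (8, 20), (13, 54), (14, 50), (20, 34)])
v21: WRITE c=1  (c history now [(1, 6), (2, 45), (5, 73), (7, 7), (8, 20), (13, 54), (14, 50), (20, 34), (21, 1)])
v22: WRITE a=55  (a history now [(3, 15), (9, 86), (10, 17), (11, 7), (12, 6), (15, 85), (16, 93), (18, 4), (22, 55)])
v23: WRITE c=14  (c history now [(1, 6), (2, 45), (5, 73), (7, 7), (8, 20), (13, 54), (14, 50), (20, 34), (21, 1), (23, 14)])
v24: WRITE b=80  (b history now [(4, 72), (6, 72), (17, 81), (19, 77), (24, 80)])
READ b @v21: history=[(4, 72), (6, 72), (17, 81), (19, 77), (24, 80)] -> pick v19 -> 77
Read results in order: ['45', '15', '73', '73', '73', 'NONE', '72', '72', '77']
NONE count = 1

Answer: 1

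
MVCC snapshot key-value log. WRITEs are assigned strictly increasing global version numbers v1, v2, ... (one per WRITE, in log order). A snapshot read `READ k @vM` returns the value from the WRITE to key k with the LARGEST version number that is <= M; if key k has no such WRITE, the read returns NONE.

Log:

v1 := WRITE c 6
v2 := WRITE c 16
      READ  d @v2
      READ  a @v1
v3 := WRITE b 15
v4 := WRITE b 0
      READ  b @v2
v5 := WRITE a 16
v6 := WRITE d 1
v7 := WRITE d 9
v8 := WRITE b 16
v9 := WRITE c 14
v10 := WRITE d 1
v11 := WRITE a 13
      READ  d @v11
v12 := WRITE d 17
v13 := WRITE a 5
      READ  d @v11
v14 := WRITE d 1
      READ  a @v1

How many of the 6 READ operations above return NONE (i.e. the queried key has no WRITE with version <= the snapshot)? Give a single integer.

Answer: 4

Derivation:
v1: WRITE c=6  (c history now [(1, 6)])
v2: WRITE c=16  (c history now [(1, 6), (2, 16)])
READ d @v2: history=[] -> no version <= 2 -> NONE
READ a @v1: history=[] -> no version <= 1 -> NONE
v3: WRITE b=15  (b history now [(3, 15)])
v4: WRITE b=0  (b history now [(3, 15), (4, 0)])
READ b @v2: history=[(3, 15), (4, 0)] -> no version <= 2 -> NONE
v5: WRITE a=16  (a history now [(5, 16)])
v6: WRITE d=1  (d history now [(6, 1)])
v7: WRITE d=9  (d history now [(6, 1), (7, 9)])
v8: WRITE b=16  (b history now [(3, 15), (4, 0), (8, 16)])
v9: WRITE c=14  (c history now [(1, 6), (2, 16), (9, 14)])
v10: WRITE d=1  (d history now [(6, 1), (7, 9), (10, 1)])
v11: WRITE a=13  (a history now [(5, 16), (11, 13)])
READ d @v11: history=[(6, 1), (7, 9), (10, 1)] -> pick v10 -> 1
v12: WRITE d=17  (d history now [(6, 1), (7, 9), (10, 1), (12, 17)])
v13: WRITE a=5  (a history now [(5, 16), (11, 13), (13, 5)])
READ d @v11: history=[(6, 1), (7, 9), (10, 1), (12, 17)] -> pick v10 -> 1
v14: WRITE d=1  (d history now [(6, 1), (7, 9), (10, 1), (12, 17), (14, 1)])
READ a @v1: history=[(5, 16), (11, 13), (13, 5)] -> no version <= 1 -> NONE
Read results in order: ['NONE', 'NONE', 'NONE', '1', '1', 'NONE']
NONE count = 4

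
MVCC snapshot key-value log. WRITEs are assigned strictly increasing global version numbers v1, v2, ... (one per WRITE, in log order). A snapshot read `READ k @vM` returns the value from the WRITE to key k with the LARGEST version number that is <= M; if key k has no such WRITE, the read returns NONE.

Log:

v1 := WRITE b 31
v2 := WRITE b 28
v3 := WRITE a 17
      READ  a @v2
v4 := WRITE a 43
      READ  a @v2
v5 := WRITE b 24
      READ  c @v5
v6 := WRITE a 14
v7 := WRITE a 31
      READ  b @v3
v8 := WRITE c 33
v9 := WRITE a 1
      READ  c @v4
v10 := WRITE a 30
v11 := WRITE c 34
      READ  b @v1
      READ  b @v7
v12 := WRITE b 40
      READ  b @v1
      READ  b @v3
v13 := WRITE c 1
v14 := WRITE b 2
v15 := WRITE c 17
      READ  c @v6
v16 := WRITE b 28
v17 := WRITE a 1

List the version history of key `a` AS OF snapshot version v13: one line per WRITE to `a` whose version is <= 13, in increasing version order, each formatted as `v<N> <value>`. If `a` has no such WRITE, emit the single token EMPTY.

Answer: v3 17
v4 43
v6 14
v7 31
v9 1
v10 30

Derivation:
Scan writes for key=a with version <= 13:
  v1 WRITE b 31 -> skip
  v2 WRITE b 28 -> skip
  v3 WRITE a 17 -> keep
  v4 WRITE a 43 -> keep
  v5 WRITE b 24 -> skip
  v6 WRITE a 14 -> keep
  v7 WRITE a 31 -> keep
  v8 WRITE c 33 -> skip
  v9 WRITE a 1 -> keep
  v10 WRITE a 30 -> keep
  v11 WRITE c 34 -> skip
  v12 WRITE b 40 -> skip
  v13 WRITE c 1 -> skip
  v14 WRITE b 2 -> skip
  v15 WRITE c 17 -> skip
  v16 WRITE b 28 -> skip
  v17 WRITE a 1 -> drop (> snap)
Collected: [(3, 17), (4, 43), (6, 14), (7, 31), (9, 1), (10, 30)]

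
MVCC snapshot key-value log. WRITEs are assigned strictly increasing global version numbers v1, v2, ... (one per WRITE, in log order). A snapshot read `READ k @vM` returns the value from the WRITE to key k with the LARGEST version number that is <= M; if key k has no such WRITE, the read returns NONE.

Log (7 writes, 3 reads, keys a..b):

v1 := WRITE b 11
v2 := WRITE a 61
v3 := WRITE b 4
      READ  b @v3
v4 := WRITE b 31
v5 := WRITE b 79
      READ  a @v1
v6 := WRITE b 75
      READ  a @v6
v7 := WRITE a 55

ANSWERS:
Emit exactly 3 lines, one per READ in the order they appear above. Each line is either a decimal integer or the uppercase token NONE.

v1: WRITE b=11  (b history now [(1, 11)])
v2: WRITE a=61  (a history now [(2, 61)])
v3: WRITE b=4  (b history now [(1, 11), (3, 4)])
READ b @v3: history=[(1, 11), (3, 4)] -> pick v3 -> 4
v4: WRITE b=31  (b history now [(1, 11), (3, 4), (4, 31)])
v5: WRITE b=79  (b history now [(1, 11), (3, 4), (4, 31), (5, 79)])
READ a @v1: history=[(2, 61)] -> no version <= 1 -> NONE
v6: WRITE b=75  (b history now [(1, 11), (3, 4), (4, 31), (5, 79), (6, 75)])
READ a @v6: history=[(2, 61)] -> pick v2 -> 61
v7: WRITE a=55  (a history now [(2, 61), (7, 55)])

Answer: 4
NONE
61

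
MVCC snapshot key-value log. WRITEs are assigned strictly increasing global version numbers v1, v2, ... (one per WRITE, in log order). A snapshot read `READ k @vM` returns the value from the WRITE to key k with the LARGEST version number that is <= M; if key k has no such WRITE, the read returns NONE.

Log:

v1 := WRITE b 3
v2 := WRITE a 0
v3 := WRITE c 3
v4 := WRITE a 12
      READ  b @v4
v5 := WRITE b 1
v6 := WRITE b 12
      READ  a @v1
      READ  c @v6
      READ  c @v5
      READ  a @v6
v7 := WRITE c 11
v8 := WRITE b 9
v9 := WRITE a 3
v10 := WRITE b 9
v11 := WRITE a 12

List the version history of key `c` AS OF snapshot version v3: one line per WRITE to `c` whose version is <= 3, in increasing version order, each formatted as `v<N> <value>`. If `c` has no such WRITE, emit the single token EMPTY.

Scan writes for key=c with version <= 3:
  v1 WRITE b 3 -> skip
  v2 WRITE a 0 -> skip
  v3 WRITE c 3 -> keep
  v4 WRITE a 12 -> skip
  v5 WRITE b 1 -> skip
  v6 WRITE b 12 -> skip
  v7 WRITE c 11 -> drop (> snap)
  v8 WRITE b 9 -> skip
  v9 WRITE a 3 -> skip
  v10 WRITE b 9 -> skip
  v11 WRITE a 12 -> skip
Collected: [(3, 3)]

Answer: v3 3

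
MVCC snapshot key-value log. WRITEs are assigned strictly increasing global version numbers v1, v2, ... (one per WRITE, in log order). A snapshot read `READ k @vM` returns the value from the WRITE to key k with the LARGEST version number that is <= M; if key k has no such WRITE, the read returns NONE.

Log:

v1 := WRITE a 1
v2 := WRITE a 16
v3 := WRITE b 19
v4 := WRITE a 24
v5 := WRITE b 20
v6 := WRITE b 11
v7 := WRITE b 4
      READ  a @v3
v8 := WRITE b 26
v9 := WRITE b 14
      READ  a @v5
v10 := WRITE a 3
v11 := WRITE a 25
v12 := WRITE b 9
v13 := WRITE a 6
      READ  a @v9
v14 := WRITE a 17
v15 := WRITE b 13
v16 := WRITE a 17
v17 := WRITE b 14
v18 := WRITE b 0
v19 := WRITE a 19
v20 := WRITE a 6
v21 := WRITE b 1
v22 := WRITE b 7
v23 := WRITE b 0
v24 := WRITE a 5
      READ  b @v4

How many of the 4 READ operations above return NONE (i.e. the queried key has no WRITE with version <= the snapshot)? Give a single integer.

v1: WRITE a=1  (a history now [(1, 1)])
v2: WRITE a=16  (a history now [(1, 1), (2, 16)])
v3: WRITE b=19  (b history now [(3, 19)])
v4: WRITE a=24  (a history now [(1, 1), (2, 16), (4, 24)])
v5: WRITE b=20  (b history now [(3, 19), (5, 20)])
v6: WRITE b=11  (b history now [(3, 19), (5, 20), (6, 11)])
v7: WRITE b=4  (b history now [(3, 19), (5, 20), (6, 11), (7, 4)])
READ a @v3: history=[(1, 1), (2, 16), (4, 24)] -> pick v2 -> 16
v8: WRITE b=26  (b history now [(3, 19), (5, 20), (6, 11), (7, 4), (8, 26)])
v9: WRITE b=14  (b history now [(3, 19), (5, 20), (6, 11), (7, 4), (8, 26), (9, 14)])
READ a @v5: history=[(1, 1), (2, 16), (4, 24)] -> pick v4 -> 24
v10: WRITE a=3  (a history now [(1, 1), (2, 16), (4, 24), (10, 3)])
v11: WRITE a=25  (a history now [(1, 1), (2, 16), (4, 24), (10, 3), (11, 25)])
v12: WRITE b=9  (b history now [(3, 19), (5, 20), (6, 11), (7, 4), (8, 26), (9, 14), (12, 9)])
v13: WRITE a=6  (a history now [(1, 1), (2, 16), (4, 24), (10, 3), (11, 25), (13, 6)])
READ a @v9: history=[(1, 1), (2, 16), (4, 24), (10, 3), (11, 25), (13, 6)] -> pick v4 -> 24
v14: WRITE a=17  (a history now [(1, 1), (2, 16), (4, 24), (10, 3), (11, 25), (13, 6), (14, 17)])
v15: WRITE b=13  (b history now [(3, 19), (5, 20), (6, 11), (7, 4), (8, 26), (9, 14), (12, 9), (15, 13)])
v16: WRITE a=17  (a history now [(1, 1), (2, 16), (4, 24), (10, 3), (11, 25), (13, 6), (14, 17), (16, 17)])
v17: WRITE b=14  (b history now [(3, 19), (5, 20), (6, 11), (7, 4), (8, 26), (9, 14), (12, 9), (15, 13), (17, 14)])
v18: WRITE b=0  (b history now [(3, 19), (5, 20), (6, 11), (7, 4), (8, 26), (9, 14), (12, 9), (15, 13), (17, 14), (18, 0)])
v19: WRITE a=19  (a history now [(1, 1), (2, 16), (4, 24), (10, 3), (11, 25), (13, 6), (14, 17), (16, 17), (19, 19)])
v20: WRITE a=6  (a history now [(1, 1), (2, 16), (4, 24), (10, 3), (11, 25), (13, 6), (14, 17), (16, 17), (19, 19), (20, 6)])
v21: WRITE b=1  (b history now [(3, 19), (5, 20), (6, 11), (7, 4), (8, 26), (9, 14), (12, 9), (15, 13), (17, 14), (18, 0), (21, 1)])
v22: WRITE b=7  (b history now [(3, 19), (5, 20), (6, 11), (7, 4), (8, 26), (9, 14), (12, 9), (15, 13), (17, 14), (18, 0), (21, 1), (22, 7)])
v23: WRITE b=0  (b history now [(3, 19), (5, 20), (6, 11), (7, 4), (8, 26), (9, 14), (12, 9), (15, 13), (17, 14), (18, 0), (21, 1), (22, 7), (23, 0)])
v24: WRITE a=5  (a history now [(1, 1), (2, 16), (4, 24), (10, 3), (11, 25), (13, 6), (14, 17), (16, 17), (19, 19), (20, 6), (24, 5)])
READ b @v4: history=[(3, 19), (5, 20), (6, 11), (7, 4), (8, 26), (9, 14), (12, 9), (15, 13), (17, 14), (18, 0), (21, 1), (22, 7), (23, 0)] -> pick v3 -> 19
Read results in order: ['16', '24', '24', '19']
NONE count = 0

Answer: 0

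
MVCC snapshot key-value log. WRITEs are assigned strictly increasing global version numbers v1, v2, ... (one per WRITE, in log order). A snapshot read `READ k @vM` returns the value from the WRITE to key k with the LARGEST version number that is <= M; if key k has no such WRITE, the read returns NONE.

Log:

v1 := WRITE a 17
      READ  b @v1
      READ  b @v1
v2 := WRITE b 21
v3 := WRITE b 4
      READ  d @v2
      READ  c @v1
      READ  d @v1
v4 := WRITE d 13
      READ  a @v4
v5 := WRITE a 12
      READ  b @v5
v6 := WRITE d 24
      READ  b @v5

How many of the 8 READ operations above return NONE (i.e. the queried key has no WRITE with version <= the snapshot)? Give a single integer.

v1: WRITE a=17  (a history now [(1, 17)])
READ b @v1: history=[] -> no version <= 1 -> NONE
READ b @v1: history=[] -> no version <= 1 -> NONE
v2: WRITE b=21  (b history now [(2, 21)])
v3: WRITE b=4  (b history now [(2, 21), (3, 4)])
READ d @v2: history=[] -> no version <= 2 -> NONE
READ c @v1: history=[] -> no version <= 1 -> NONE
READ d @v1: history=[] -> no version <= 1 -> NONE
v4: WRITE d=13  (d history now [(4, 13)])
READ a @v4: history=[(1, 17)] -> pick v1 -> 17
v5: WRITE a=12  (a history now [(1, 17), (5, 12)])
READ b @v5: history=[(2, 21), (3, 4)] -> pick v3 -> 4
v6: WRITE d=24  (d history now [(4, 13), (6, 24)])
READ b @v5: history=[(2, 21), (3, 4)] -> pick v3 -> 4
Read results in order: ['NONE', 'NONE', 'NONE', 'NONE', 'NONE', '17', '4', '4']
NONE count = 5

Answer: 5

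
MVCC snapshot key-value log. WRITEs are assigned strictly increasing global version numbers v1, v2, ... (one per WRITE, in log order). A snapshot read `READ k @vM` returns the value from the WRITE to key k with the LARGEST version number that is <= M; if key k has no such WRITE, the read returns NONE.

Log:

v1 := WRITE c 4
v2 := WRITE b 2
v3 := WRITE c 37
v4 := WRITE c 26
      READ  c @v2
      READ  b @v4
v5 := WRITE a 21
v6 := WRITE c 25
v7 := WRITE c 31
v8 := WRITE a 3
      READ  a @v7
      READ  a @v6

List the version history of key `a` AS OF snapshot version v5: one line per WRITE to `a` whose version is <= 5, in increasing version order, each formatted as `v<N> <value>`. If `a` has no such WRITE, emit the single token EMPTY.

Scan writes for key=a with version <= 5:
  v1 WRITE c 4 -> skip
  v2 WRITE b 2 -> skip
  v3 WRITE c 37 -> skip
  v4 WRITE c 26 -> skip
  v5 WRITE a 21 -> keep
  v6 WRITE c 25 -> skip
  v7 WRITE c 31 -> skip
  v8 WRITE a 3 -> drop (> snap)
Collected: [(5, 21)]

Answer: v5 21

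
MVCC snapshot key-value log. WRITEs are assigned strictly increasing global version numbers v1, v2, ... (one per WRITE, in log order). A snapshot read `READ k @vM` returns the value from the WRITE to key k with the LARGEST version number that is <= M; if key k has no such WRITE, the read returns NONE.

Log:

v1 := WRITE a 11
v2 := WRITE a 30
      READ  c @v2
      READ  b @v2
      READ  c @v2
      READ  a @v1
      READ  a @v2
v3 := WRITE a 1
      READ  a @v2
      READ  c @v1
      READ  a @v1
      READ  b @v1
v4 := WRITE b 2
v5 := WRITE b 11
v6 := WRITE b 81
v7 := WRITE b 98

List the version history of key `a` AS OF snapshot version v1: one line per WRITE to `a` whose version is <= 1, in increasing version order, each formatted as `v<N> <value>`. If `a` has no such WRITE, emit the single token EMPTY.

Answer: v1 11

Derivation:
Scan writes for key=a with version <= 1:
  v1 WRITE a 11 -> keep
  v2 WRITE a 30 -> drop (> snap)
  v3 WRITE a 1 -> drop (> snap)
  v4 WRITE b 2 -> skip
  v5 WRITE b 11 -> skip
  v6 WRITE b 81 -> skip
  v7 WRITE b 98 -> skip
Collected: [(1, 11)]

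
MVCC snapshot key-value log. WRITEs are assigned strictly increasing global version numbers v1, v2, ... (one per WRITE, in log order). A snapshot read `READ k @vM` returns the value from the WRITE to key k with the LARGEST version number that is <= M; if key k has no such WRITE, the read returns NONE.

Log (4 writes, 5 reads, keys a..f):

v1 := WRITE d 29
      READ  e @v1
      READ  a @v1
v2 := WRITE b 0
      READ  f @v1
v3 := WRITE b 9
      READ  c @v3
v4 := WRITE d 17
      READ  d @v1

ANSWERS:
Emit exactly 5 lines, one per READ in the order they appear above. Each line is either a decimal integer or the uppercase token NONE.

Answer: NONE
NONE
NONE
NONE
29

Derivation:
v1: WRITE d=29  (d history now [(1, 29)])
READ e @v1: history=[] -> no version <= 1 -> NONE
READ a @v1: history=[] -> no version <= 1 -> NONE
v2: WRITE b=0  (b history now [(2, 0)])
READ f @v1: history=[] -> no version <= 1 -> NONE
v3: WRITE b=9  (b history now [(2, 0), (3, 9)])
READ c @v3: history=[] -> no version <= 3 -> NONE
v4: WRITE d=17  (d history now [(1, 29), (4, 17)])
READ d @v1: history=[(1, 29), (4, 17)] -> pick v1 -> 29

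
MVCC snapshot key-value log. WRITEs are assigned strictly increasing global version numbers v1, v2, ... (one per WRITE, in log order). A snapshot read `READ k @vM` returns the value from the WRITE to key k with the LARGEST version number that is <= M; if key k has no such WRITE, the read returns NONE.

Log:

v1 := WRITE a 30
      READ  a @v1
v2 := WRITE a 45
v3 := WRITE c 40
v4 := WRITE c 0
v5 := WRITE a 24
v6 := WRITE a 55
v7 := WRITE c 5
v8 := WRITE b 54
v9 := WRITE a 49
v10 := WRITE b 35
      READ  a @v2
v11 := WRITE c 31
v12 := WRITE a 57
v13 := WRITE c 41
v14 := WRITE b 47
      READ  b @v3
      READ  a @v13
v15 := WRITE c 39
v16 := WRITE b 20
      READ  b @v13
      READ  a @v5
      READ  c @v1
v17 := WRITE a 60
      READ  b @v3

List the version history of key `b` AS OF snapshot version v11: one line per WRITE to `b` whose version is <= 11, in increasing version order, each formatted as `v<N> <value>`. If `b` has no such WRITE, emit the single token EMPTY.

Answer: v8 54
v10 35

Derivation:
Scan writes for key=b with version <= 11:
  v1 WRITE a 30 -> skip
  v2 WRITE a 45 -> skip
  v3 WRITE c 40 -> skip
  v4 WRITE c 0 -> skip
  v5 WRITE a 24 -> skip
  v6 WRITE a 55 -> skip
  v7 WRITE c 5 -> skip
  v8 WRITE b 54 -> keep
  v9 WRITE a 49 -> skip
  v10 WRITE b 35 -> keep
  v11 WRITE c 31 -> skip
  v12 WRITE a 57 -> skip
  v13 WRITE c 41 -> skip
  v14 WRITE b 47 -> drop (> snap)
  v15 WRITE c 39 -> skip
  v16 WRITE b 20 -> drop (> snap)
  v17 WRITE a 60 -> skip
Collected: [(8, 54), (10, 35)]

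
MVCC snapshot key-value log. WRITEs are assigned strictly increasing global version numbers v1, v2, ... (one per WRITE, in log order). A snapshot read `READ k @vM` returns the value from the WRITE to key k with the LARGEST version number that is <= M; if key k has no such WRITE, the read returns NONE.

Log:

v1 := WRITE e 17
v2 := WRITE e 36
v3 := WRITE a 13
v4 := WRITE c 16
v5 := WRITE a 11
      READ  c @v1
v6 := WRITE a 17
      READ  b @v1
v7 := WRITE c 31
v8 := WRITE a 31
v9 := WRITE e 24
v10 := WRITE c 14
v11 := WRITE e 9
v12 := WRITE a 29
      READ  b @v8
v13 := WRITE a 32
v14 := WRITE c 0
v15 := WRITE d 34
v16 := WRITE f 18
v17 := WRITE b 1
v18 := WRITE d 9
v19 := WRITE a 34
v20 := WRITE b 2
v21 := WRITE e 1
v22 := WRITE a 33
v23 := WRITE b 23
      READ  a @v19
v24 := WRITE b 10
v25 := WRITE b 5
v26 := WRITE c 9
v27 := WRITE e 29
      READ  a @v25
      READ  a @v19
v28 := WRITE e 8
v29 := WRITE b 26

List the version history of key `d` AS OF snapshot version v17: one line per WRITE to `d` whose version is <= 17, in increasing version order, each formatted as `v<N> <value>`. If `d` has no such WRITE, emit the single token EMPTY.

Answer: v15 34

Derivation:
Scan writes for key=d with version <= 17:
  v1 WRITE e 17 -> skip
  v2 WRITE e 36 -> skip
  v3 WRITE a 13 -> skip
  v4 WRITE c 16 -> skip
  v5 WRITE a 11 -> skip
  v6 WRITE a 17 -> skip
  v7 WRITE c 31 -> skip
  v8 WRITE a 31 -> skip
  v9 WRITE e 24 -> skip
  v10 WRITE c 14 -> skip
  v11 WRITE e 9 -> skip
  v12 WRITE a 29 -> skip
  v13 WRITE a 32 -> skip
  v14 WRITE c 0 -> skip
  v15 WRITE d 34 -> keep
  v16 WRITE f 18 -> skip
  v17 WRITE b 1 -> skip
  v18 WRITE d 9 -> drop (> snap)
  v19 WRITE a 34 -> skip
  v20 WRITE b 2 -> skip
  v21 WRITE e 1 -> skip
  v22 WRITE a 33 -> skip
  v23 WRITE b 23 -> skip
  v24 WRITE b 10 -> skip
  v25 WRITE b 5 -> skip
  v26 WRITE c 9 -> skip
  v27 WRITE e 29 -> skip
  v28 WRITE e 8 -> skip
  v29 WRITE b 26 -> skip
Collected: [(15, 34)]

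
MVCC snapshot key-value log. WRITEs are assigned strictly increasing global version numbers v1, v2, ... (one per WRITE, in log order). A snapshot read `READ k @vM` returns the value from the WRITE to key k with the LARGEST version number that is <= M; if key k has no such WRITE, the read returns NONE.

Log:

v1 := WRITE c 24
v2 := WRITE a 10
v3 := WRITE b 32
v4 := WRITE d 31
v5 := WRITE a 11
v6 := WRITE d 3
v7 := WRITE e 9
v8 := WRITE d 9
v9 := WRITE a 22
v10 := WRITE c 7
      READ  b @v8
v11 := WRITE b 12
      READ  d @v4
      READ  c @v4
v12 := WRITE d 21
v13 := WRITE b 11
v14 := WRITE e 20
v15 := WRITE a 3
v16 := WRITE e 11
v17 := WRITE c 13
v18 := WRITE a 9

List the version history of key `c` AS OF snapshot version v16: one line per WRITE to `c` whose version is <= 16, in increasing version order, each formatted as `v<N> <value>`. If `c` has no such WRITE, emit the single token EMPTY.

Answer: v1 24
v10 7

Derivation:
Scan writes for key=c with version <= 16:
  v1 WRITE c 24 -> keep
  v2 WRITE a 10 -> skip
  v3 WRITE b 32 -> skip
  v4 WRITE d 31 -> skip
  v5 WRITE a 11 -> skip
  v6 WRITE d 3 -> skip
  v7 WRITE e 9 -> skip
  v8 WRITE d 9 -> skip
  v9 WRITE a 22 -> skip
  v10 WRITE c 7 -> keep
  v11 WRITE b 12 -> skip
  v12 WRITE d 21 -> skip
  v13 WRITE b 11 -> skip
  v14 WRITE e 20 -> skip
  v15 WRITE a 3 -> skip
  v16 WRITE e 11 -> skip
  v17 WRITE c 13 -> drop (> snap)
  v18 WRITE a 9 -> skip
Collected: [(1, 24), (10, 7)]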